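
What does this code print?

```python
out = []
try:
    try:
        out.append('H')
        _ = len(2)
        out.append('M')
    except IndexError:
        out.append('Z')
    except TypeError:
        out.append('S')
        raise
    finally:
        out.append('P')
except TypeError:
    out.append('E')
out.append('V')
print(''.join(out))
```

Execution trace: 'H' (inner try body) → 'S' (inner except TypeError) → 'P' (inner finally) → 'E' (outer except TypeError) → 'V' (after the try/except). Output: HSPEV

Answer: HSPEV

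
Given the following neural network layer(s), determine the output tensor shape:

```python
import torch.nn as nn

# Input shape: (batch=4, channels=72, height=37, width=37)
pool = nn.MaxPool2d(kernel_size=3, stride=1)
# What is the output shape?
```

Input: (4, 72, 37, 37) -> Output: (4, 72, 35, 35)

Answer: (4, 72, 35, 35)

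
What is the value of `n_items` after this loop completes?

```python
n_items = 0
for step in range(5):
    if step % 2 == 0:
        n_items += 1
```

Count numbers divisible by 2 in range(5)
`n_items` takes the values: 0 → 1 → 2 → 3

Answer: 3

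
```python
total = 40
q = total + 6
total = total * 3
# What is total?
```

Trace:
`total = 40` → total = 40
`q = total + 6` → q = 46
`total = total * 3` → total = 120
So total = 120

Answer: 120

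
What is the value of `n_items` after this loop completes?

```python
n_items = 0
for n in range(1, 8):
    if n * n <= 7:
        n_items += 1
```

Count numbers where n² ≤ 7
`n_items` takes the values: 0 → 1 → 2

Answer: 2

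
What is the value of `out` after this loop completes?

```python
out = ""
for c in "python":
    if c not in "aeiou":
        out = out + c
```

Remove vowels from 'python'
`out` takes the values: "" → "p" → "py" → "pyt" → "pyth" → "pythn"

Answer: "pythn"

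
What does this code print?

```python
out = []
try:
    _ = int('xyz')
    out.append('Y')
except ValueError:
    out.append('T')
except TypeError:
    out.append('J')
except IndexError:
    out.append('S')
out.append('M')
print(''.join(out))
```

Execution trace: 'T' (except ValueError) → 'M' (after the try/except). Output: TM

Answer: TM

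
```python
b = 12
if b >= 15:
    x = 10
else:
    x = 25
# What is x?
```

Trace:
`b = 12` → b = 12
`if b >= 15: ...` → b >= 15 is False, take else branch → x = 25
So x = 25

Answer: 25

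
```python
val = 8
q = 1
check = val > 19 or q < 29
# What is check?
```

Trace:
`val = 8` → val = 8
`q = 1` → q = 1
`check = val > 19 or q < 29` → check = True
So check = True

Answer: True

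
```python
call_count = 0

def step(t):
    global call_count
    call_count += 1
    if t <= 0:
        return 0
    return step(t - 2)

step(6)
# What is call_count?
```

Linear recursion stepping by 2: 4 calls from t=6 down to ≤0.

Answer: 4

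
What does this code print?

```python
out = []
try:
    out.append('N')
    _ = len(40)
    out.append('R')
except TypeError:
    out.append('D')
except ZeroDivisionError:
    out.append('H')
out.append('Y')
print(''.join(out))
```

Execution trace: 'N' (try body) → 'D' (except TypeError) → 'Y' (after the try/except). Output: NDY

Answer: NDY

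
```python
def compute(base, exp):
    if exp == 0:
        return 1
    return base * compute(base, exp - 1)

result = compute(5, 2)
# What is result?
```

compute(5, 2) = 5 * 5 = 25

Answer: 25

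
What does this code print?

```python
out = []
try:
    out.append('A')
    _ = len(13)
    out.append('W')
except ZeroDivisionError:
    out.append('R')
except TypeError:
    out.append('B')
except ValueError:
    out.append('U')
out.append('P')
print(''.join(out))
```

Execution trace: 'A' (try body) → 'B' (except TypeError) → 'P' (after the try/except). Output: ABP

Answer: ABP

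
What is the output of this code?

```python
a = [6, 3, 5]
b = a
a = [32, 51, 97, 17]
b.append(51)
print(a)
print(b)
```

Key concept: rebinding vs mutation: a is rebound to a new list, b still points at the original.
Step by step:
`a = [6, 3, 5]` → a = [6, 3, 5]
`b = a` → b = [6, 3, 5] (same object as a)
`a = [32, 51, 97, 17]` → a = [32, 51, 97, 17]
`b.append(51)` → b = [6, 3, 5, 51]
`print(a)` → prints [32, 51, 97, 17]
`print(b)` → prints [6, 3, 5, 51]

Answer:
[32, 51, 97, 17]
[6, 3, 5, 51]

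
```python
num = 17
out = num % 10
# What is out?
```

Trace:
`num = 17` → num = 17
`out = num % 10` → out = 7
So out = 7

Answer: 7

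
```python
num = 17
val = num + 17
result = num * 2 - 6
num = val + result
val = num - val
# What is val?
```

Trace:
`num = 17` → num = 17
`val = num + 17` → val = 34
`result = num * 2 - 6` → result = 28
`num = val + result` → num = 62
`val = num - val` → val = 28
So val = 28

Answer: 28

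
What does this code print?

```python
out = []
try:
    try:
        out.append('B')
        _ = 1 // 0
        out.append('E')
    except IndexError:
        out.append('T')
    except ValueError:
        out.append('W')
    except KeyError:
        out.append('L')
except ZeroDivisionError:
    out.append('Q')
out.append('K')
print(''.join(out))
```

Execution trace: 'B' (inner try body) → 'Q' (outer except ZeroDivisionError) → 'K' (after the try/except). Output: BQK

Answer: BQK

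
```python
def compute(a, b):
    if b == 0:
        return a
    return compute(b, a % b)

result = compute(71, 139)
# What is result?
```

compute(71, 139) -> compute(139, 71) -> compute(71, 68) -> compute(68, 3) -> compute(3, 2) -> compute(2, 1) -> compute(1, 0) -> 1

Answer: 1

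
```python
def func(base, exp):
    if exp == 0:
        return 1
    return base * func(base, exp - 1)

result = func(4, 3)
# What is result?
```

func(4, 3) = 4 * 4 * 4 = 64

Answer: 64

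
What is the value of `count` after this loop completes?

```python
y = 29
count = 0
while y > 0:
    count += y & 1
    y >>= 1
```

Count set bits in 29 (binary: 0b11101)
`count` takes the values: 0 → 1 → 2 → 3 → 4

Answer: 4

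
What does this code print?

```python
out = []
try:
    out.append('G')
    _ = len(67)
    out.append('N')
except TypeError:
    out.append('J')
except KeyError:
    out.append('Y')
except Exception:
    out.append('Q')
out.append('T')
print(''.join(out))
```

Execution trace: 'G' (try body) → 'J' (except TypeError) → 'T' (after the try/except). Output: GJT

Answer: GJT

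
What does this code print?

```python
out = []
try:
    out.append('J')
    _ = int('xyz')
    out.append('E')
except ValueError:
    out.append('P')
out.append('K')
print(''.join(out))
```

Execution trace: 'J' (try body) → 'P' (except ValueError) → 'K' (after the try/except). Output: JPK

Answer: JPK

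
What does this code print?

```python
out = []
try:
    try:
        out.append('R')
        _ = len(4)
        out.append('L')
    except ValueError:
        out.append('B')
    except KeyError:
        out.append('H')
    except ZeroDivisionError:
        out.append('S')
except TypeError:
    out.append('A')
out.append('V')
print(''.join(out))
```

Execution trace: 'R' (try body) → 'A' (outer except TypeError) → 'V' (after the try/except). Output: RAV

Answer: RAV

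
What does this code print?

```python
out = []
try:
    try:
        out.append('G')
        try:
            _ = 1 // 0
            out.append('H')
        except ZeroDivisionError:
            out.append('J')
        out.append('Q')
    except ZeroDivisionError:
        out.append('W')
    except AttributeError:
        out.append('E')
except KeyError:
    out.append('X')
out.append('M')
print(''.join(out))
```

Execution trace: 'G' (try body) → 'J' (inner except ZeroDivisionError) → 'Q' (try body, no exception) → 'M' (after the try/except). Output: GJQM

Answer: GJQM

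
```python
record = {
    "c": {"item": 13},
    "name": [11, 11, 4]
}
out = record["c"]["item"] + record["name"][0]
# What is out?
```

Trace:
`record = { ...` → record = {'c': {'item': 13}, 'name': [11, 11, 4]}
`out = record["c"]["item"] + record["name"][0]` → out = 24
So out = 24

Answer: 24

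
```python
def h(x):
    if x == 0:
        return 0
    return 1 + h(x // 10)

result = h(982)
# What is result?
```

Count of digits of 982: 3

Answer: 3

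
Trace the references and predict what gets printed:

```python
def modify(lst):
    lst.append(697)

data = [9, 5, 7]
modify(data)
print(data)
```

Key concept: function modifies passed list.
Step by step:
`data = [9, 5, 7]` → data = [9, 5, 7]
`modify(data)` → data = [9, 5, 7, 697]
`print(data)` → prints [9, 5, 7, 697]

Answer: [9, 5, 7, 697]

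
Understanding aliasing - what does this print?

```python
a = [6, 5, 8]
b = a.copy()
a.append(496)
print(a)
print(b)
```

Key concept: list.copy() creates independent copy.
Step by step:
`a = [6, 5, 8]` → a = [6, 5, 8]
`b = a.copy()` → b = [6, 5, 8]
`a.append(496)` → a = [6, 5, 8, 496]
`print(a)` → prints [6, 5, 8, 496]
`print(b)` → prints [6, 5, 8]

Answer:
[6, 5, 8, 496]
[6, 5, 8]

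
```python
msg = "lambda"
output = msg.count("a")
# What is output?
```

Trace:
`msg = "lambda"` → msg = 'lambda'
`output = msg.count("a")` → output = 2
So output = 2

Answer: 2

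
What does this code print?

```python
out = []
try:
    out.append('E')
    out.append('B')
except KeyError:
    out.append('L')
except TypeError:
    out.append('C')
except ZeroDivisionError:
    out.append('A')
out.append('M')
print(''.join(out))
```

Execution trace: 'E' (try body) → 'B' (try body, no exception) → 'M' (after the try/except). Output: EBM

Answer: EBM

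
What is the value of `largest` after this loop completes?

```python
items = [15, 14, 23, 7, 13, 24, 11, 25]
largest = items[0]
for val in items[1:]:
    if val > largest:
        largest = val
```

Maximum of [15, 14, 23, 7, 13, 24, 11, 25]
`largest` takes the values: 15 → 23 → 24 → 25

Answer: 25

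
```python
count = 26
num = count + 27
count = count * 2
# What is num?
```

Trace:
`count = 26` → count = 26
`num = count + 27` → num = 53
`count = count * 2` → count = 52
So num = 53

Answer: 53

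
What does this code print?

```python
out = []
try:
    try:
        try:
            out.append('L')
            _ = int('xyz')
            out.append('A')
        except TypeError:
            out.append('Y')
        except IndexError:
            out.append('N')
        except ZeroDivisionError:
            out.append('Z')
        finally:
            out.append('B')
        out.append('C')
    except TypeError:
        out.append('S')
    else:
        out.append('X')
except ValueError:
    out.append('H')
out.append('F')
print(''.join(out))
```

Execution trace: 'L' (inner try body) → 'B' (inner finally) → 'H' (outer except ValueError) → 'F' (after the try/except). Output: LBHF

Answer: LBHF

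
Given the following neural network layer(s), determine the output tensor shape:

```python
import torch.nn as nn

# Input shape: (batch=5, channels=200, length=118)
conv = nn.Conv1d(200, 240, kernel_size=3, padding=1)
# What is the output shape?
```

Input: (5, 200, 118) -> Output: (5, 240, 118)

Answer: (5, 240, 118)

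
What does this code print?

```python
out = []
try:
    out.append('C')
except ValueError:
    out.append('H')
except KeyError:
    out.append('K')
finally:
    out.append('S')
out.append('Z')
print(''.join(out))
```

Execution trace: 'C' (try body, no exception) → 'S' (finally) → 'Z' (after the try/except). Output: CSZ

Answer: CSZ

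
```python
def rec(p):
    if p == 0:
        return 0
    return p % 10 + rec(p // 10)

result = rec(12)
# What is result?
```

Sum of digits of 12: 2 + 1 = 3

Answer: 3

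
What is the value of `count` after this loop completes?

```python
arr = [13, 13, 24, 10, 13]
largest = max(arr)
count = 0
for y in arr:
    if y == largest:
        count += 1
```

Count of max value 24 in [13, 13, 24, 10, 13]
`count` takes the values: 0 → 1

Answer: 1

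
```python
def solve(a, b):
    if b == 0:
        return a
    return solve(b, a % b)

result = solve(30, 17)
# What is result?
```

solve(30, 17) -> solve(17, 13) -> solve(13, 4) -> solve(4, 1) -> solve(1, 0) -> 1

Answer: 1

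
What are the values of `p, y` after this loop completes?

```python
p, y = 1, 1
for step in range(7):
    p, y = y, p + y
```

Fibonacci: after 7 iterations
`p, y` takes the values: (1, 1) → (1, 2) → (2, 3) → (3, 5) → (5, 8) → (8, 13) → (13, 21) → (21, 34)

Answer: 21, 34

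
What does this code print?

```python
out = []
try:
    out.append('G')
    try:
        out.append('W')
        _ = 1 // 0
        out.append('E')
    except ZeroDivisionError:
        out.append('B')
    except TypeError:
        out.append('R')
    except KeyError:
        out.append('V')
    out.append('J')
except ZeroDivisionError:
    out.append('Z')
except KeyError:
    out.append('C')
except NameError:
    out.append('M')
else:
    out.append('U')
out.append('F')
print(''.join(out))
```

Execution trace: 'G' (try body) → 'W' (inner try body) → 'B' (inner except ZeroDivisionError) → 'J' (try body, no exception) → 'U' (else) → 'F' (after the try/except). Output: GWBJUF

Answer: GWBJUF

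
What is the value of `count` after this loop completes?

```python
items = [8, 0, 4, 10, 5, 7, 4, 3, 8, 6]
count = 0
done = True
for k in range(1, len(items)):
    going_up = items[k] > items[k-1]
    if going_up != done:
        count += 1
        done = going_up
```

Count direction changes in [8, 0, 4, 10, 5, 7, 4, 3, 8, 6]
`count` takes the values: 0 → 1 → 2 → 3 → 4 → 5 → 6 → 7

Answer: 7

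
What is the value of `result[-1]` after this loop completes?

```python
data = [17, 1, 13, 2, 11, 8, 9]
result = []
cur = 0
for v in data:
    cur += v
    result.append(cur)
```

Cumulative sum ends at 61
`result` takes the values: [] → [17] → [17, 18] → [17, 18, 31] → [17, 18, 31, 33] → [17, 18, 31, 33, 44] → [17, 18, 31, 33, 44, 52] → [17, 18, 31, 33, 44, 52, 61]
So `result[-1]` = 61

Answer: 61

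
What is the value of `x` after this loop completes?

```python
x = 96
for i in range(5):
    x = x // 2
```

Halve 5 times: 96 // 2^5 = 3
`x` takes the values: 96 → 48 → 24 → 12 → 6 → 3

Answer: 3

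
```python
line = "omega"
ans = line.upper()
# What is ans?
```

Trace:
`line = "omega"` → line = 'omega'
`ans = line.upper()` → ans = 'OMEGA'
So ans = 'OMEGA'

Answer: 'OMEGA'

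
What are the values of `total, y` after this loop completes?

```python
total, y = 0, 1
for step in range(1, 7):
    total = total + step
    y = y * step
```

Sum and factorial of 1 to 6
`total, y` takes the values: (0, 1) → (1, 1) → (3, 1) → (3, 2) → (6, 2) → (6, 6) → (10, 6) → (10, 24) → (15, 24) → (15, 120) → (21, 120) → (21, 720)

Answer: 21, 720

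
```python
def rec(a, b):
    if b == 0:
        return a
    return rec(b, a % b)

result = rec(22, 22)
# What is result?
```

rec(22, 22) -> rec(22, 0) -> 22

Answer: 22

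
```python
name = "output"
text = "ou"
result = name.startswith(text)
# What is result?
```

Trace:
`name = "output"` → name = 'output'
`text = "ou"` → text = 'ou'
`result = name.startswith(text)` → result = True
So result = True

Answer: True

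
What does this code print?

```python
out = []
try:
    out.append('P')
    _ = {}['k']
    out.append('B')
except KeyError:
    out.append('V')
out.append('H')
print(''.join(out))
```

Execution trace: 'P' (try body) → 'V' (except KeyError) → 'H' (after the try/except). Output: PVH

Answer: PVH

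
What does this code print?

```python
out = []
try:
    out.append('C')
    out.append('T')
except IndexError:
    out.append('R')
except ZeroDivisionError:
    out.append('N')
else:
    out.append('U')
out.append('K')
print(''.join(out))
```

Execution trace: 'C' (try body) → 'T' (try body, no exception) → 'U' (else) → 'K' (after the try/except). Output: CTUK

Answer: CTUK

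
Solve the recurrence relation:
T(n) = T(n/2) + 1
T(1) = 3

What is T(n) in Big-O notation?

Each step divides n by 2 and adds 1. After log_2(n) steps we reach T(1)=3. So T(n) = 1·log_2(n) + 3 = O(log n).

Answer: O(log n)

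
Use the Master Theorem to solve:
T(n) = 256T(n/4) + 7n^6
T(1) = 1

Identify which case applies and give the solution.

a=256, b=4, f(n)=7n^6. log_4(256) = 4. Since c=6 > 4 and the regularity condition holds (256(n/4)^6 = (256/4^6)n^6 with 256/4^6 < 1), Case 3 applies: T(n) = Θ(f(n)) = O(n^6).

Answer: O(n^6) - Case 3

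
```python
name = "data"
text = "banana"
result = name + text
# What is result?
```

Trace:
`name = "data"` → name = 'data'
`text = "banana"` → text = 'banana'
`result = name + text` → result = 'databanana'
So result = 'databanana'

Answer: 'databanana'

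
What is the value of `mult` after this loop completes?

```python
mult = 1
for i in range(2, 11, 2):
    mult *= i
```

Product of even numbers 2 to 10
`mult` takes the values: 1 → 2 → 8 → 48 → 384 → 3840

Answer: 3840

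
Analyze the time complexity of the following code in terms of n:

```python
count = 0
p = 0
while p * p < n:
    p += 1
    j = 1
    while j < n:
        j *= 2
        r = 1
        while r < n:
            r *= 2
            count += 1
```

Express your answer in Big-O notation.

Each loop level contributes: √n × log n × log n. Multiplying the contributions gives O(√n log² n).

Answer: O(√n log² n)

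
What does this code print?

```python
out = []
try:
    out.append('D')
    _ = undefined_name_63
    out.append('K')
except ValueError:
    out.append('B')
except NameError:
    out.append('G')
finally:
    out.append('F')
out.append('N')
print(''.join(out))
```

Execution trace: 'D' (try body) → 'G' (except NameError) → 'F' (finally) → 'N' (after the try/except). Output: DGFN

Answer: DGFN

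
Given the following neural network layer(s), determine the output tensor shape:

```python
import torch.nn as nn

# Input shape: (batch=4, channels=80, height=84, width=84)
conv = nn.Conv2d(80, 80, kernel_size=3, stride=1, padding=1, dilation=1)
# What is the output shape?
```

Input: (4, 80, 84, 84) -> Output: (4, 80, 84, 84)

Answer: (4, 80, 84, 84)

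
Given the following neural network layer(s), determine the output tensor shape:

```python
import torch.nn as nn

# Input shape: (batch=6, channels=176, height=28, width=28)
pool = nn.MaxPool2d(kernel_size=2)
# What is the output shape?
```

Input: (6, 176, 28, 28) -> Output: (6, 176, 14, 14)

Answer: (6, 176, 14, 14)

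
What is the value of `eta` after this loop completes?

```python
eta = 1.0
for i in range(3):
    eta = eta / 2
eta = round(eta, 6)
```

Halving LR 3 times: 1 / 2^3
`eta` takes the values: 1.0 → 0.5 → 0.25 → 0.125

Answer: 0.125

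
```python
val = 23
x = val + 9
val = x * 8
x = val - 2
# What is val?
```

Trace:
`val = 23` → val = 23
`x = val + 9` → x = 32
`val = x * 8` → val = 256
`x = val - 2` → x = 254
So val = 256

Answer: 256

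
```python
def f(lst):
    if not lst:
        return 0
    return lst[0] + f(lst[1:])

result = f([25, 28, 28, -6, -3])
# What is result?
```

25 + 28 + 28 + (-6) + (-3) + 0 = 72

Answer: 72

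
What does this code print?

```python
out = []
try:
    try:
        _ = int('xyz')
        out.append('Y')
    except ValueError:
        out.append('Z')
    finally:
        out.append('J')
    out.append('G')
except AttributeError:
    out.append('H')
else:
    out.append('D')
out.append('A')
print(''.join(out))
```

Execution trace: 'Z' (inner except ValueError) → 'J' (inner finally) → 'G' (try body, no exception) → 'D' (else) → 'A' (after the try/except). Output: ZJGDA

Answer: ZJGDA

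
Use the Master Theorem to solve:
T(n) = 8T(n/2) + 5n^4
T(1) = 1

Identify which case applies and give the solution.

a=8, b=2, f(n)=5n^4. log_2(8) = 3. Since c=4 > 3 and the regularity condition holds (8(n/2)^4 = (8/2^4)n^4 with 8/2^4 < 1), Case 3 applies: T(n) = Θ(f(n)) = O(n^4).

Answer: O(n^4) - Case 3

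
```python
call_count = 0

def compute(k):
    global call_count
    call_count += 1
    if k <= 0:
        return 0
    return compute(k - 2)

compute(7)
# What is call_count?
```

Linear recursion stepping by 2: 5 calls from k=7 down to ≤0.

Answer: 5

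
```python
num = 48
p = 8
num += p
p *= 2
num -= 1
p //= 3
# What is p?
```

Trace:
`num = 48` → num = 48
`p = 8` → p = 8
`num += p` → num = 56
`p *= 2` → p = 16
`num -= 1` → num = 55
`p //= 3` → p = 5
So p = 5

Answer: 5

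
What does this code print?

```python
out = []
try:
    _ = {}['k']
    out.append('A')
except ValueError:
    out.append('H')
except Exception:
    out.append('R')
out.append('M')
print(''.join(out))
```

Execution trace: 'R' (except Exception) → 'M' (after the try/except). Output: RM

Answer: RM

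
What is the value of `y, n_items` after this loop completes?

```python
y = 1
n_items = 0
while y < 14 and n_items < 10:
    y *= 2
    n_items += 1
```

Double until >= 14 or 10 iterations
`y, n_items` takes the values: (1, 0) → (2, 0) → (2, 1) → (4, 1) → (4, 2) → (8, 2) → (8, 3) → (16, 3) → (16, 4)

Answer: 16, 4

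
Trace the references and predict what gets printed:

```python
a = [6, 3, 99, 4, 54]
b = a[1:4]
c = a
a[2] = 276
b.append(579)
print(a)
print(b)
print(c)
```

Key concept: slice vs alias.
Step by step:
`a = [6, 3, 99, 4, 54]` → a = [6, 3, 99, 4, 54]
`b = a[1:4]` → b = [3, 99, 4]
`c = a` → c = [6, 3, 99, 4, 54] (same object as a)
`a[2] = 276` → a = [6, 3, 276, 4, 54] (same object as c); c = [6, 3, 276, 4, 54] (same object as a)
`b.append(579)` → b = [3, 99, 4, 579]
`print(a)` → prints [6, 3, 276, 4, 54]
`print(b)` → prints [3, 99, 4, 579]
`print(c)` → prints [6, 3, 276, 4, 54]

Answer:
[6, 3, 276, 4, 54]
[3, 99, 4, 579]
[6, 3, 276, 4, 54]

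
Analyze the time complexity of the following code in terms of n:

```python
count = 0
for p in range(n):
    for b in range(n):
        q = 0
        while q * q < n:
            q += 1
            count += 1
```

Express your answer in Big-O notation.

Each loop level contributes: n × n × √n. Multiplying the contributions gives O(n^2√n).

Answer: O(n^2√n)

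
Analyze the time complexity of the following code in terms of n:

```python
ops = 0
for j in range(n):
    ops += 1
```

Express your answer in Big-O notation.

Each loop level contributes: n. Multiplying the contributions gives O(n).

Answer: O(n)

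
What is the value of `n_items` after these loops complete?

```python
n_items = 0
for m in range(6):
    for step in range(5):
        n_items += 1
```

6 * 5 = 30
`n_items` takes the values: 0 → 1 → 2 → 3 → 4 → 5 → 6 → 7 → 8 → 9 → 10 → 11 → 12 → 13 → 14 → 15 → 16 → 17 → 18 → 19 → 20 → 21 → 22 → 23 → 24 → 25 → 26 → 27 → 28 → 29 → 30

Answer: 30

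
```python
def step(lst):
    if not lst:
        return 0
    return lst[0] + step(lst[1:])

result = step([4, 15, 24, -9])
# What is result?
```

4 + 15 + 24 + (-9) + 0 = 34

Answer: 34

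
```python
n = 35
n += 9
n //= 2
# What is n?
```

Trace:
`n = 35` → n = 35
`n += 9` → n = 44
`n //= 2` → n = 22
So n = 22

Answer: 22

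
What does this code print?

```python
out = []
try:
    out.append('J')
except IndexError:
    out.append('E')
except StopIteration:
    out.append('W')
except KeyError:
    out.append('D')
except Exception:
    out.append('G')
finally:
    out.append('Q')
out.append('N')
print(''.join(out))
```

Execution trace: 'J' (try body, no exception) → 'Q' (finally) → 'N' (after the try/except). Output: JQN

Answer: JQN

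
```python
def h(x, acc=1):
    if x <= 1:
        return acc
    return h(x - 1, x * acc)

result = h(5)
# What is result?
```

Accumulator trace (n, acc): (5, 1) -> (4, 5) -> (3, 20) -> (2, 60) -> (1, 120) -> return 120

Answer: 120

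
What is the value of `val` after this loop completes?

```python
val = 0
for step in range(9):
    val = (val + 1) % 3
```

Increment mod 3, 9 times = 0
`val` takes the values: 0 → 1 → 2 → 0 → 1 → 2 → 0 → 1 → 2 → 0

Answer: 0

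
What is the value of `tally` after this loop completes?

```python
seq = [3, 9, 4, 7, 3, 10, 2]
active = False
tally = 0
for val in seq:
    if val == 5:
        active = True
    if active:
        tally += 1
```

Count elements after first 5 in [3, 9, 4, 7, 3, 10, 2]
`tally` takes the values: 0

Answer: 0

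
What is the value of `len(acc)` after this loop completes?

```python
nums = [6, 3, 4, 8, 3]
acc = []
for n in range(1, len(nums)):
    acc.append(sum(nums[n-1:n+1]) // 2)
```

Number of 2-element averages
`acc` takes the values: [] → [4] → [4, 3] → [4, 3, 6] → [4, 3, 6, 5]
So `len(acc)` = 4

Answer: 4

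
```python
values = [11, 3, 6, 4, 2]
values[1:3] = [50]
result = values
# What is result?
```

Trace:
`values = [11, 3, 6, 4, 2]` → values = [11, 3, 6, 4, 2]
`values[1:3] = [50]` → values = [11, 50, 4, 2]
`result = values` → result = [11, 50, 4, 2]
So result = [11, 50, 4, 2]

Answer: [11, 50, 4, 2]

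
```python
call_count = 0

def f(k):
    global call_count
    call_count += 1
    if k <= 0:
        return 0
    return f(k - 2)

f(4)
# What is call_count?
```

Linear recursion stepping by 2: 3 calls from k=4 down to ≤0.

Answer: 3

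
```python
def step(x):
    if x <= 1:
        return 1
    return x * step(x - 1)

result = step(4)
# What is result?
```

step(4) = 4 * 3 * 2 * 1 = 24

Answer: 24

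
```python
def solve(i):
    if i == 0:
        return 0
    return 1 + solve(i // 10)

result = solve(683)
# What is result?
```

Count of digits of 683: 3

Answer: 3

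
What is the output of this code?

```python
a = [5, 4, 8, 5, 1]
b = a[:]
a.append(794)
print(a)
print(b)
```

Key concept: slice [:] creates copy.
Step by step:
`a = [5, 4, 8, 5, 1]` → a = [5, 4, 8, 5, 1]
`b = a[:]` → b = [5, 4, 8, 5, 1]
`a.append(794)` → a = [5, 4, 8, 5, 1, 794]
`print(a)` → prints [5, 4, 8, 5, 1, 794]
`print(b)` → prints [5, 4, 8, 5, 1]

Answer:
[5, 4, 8, 5, 1, 794]
[5, 4, 8, 5, 1]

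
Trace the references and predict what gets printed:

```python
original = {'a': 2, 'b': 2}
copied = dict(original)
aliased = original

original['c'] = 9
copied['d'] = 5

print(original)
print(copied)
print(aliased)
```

Key concept: dict() creates copy, assignment creates alias.
Step by step:
`original = {'a': 2, 'b': 2}` → original = {'a': 2, 'b': 2}
`copied = dict(original)` → copied = {'a': 2, 'b': 2}
`aliased = original` → aliased = {'a': 2, 'b': 2} (same object as original)
`original['c'] = 9` → original = {'a': 2, 'b': 2, 'c': 9} (same object as aliased); aliased = {'a': 2, 'b': 2, 'c': 9} (same object as original)
`copied['d'] = 5` → copied = {'a': 2, 'b': 2, 'd': 5}
`print(original)` → prints {'a': 2, 'b': 2, 'c': 9}
`print(copied)` → prints {'a': 2, 'b': 2, 'd': 5}
`print(aliased)` → prints {'a': 2, 'b': 2, 'c': 9}

Answer:
{'a': 2, 'b': 2, 'c': 9}
{'a': 2, 'b': 2, 'd': 5}
{'a': 2, 'b': 2, 'c': 9}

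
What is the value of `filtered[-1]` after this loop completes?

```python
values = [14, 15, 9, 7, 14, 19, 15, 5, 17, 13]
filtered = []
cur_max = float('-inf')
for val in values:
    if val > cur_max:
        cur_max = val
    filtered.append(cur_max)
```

Running max ends at 19
`filtered` takes the values: [] → [14] → [14, 15] → [14, 15, 15] → [14, 15, 15, 15] → [14, 15, 15, 15, 15] → [14, 15, 15, 15, 15, 19] → [14, 15, 15, 15, 15, 19, 19] → [14, 15, 15, 15, 15, 19, 19, 19] → [14, 15, 15, 15, 15, 19, 19, 19, 19] → [14, 15, 15, 15, 15, 19, 19, 19, 19, 19]
So `filtered[-1]` = 19

Answer: 19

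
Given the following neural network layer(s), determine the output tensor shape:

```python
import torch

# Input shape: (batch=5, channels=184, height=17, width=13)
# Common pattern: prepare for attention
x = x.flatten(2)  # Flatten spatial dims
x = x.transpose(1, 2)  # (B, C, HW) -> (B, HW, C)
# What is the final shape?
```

Input: (5, 184, 17, 13) -> after flatten(2): (5, 184, 221) -> Output: (5, 221, 184)

Answer: (5, 221, 184)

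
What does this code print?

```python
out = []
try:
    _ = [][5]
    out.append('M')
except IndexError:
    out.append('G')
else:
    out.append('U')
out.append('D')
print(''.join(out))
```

Execution trace: 'G' (except IndexError) → 'D' (after the try/except). Output: GD

Answer: GD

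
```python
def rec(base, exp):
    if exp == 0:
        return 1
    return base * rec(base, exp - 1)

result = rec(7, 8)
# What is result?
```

rec(7, 8) = 7 * 7 * 7 * 7 * 7 * 7 * 7 * 7 = 5764801

Answer: 5764801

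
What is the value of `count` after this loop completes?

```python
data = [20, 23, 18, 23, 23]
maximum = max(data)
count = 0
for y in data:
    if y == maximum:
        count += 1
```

Count of max value 23 in [20, 23, 18, 23, 23]
`count` takes the values: 0 → 1 → 2 → 3

Answer: 3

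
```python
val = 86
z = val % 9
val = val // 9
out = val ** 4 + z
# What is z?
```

Trace:
`val = 86` → val = 86
`z = val % 9` → z = 5
`val = val // 9` → val = 9
`out = val ** 4 + z` → out = 6566
So z = 5

Answer: 5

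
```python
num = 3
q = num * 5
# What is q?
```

Trace:
`num = 3` → num = 3
`q = num * 5` → q = 15
So q = 15

Answer: 15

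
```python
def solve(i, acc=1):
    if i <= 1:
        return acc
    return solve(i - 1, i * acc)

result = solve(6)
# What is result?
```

Accumulator trace (n, acc): (6, 1) -> (5, 6) -> (4, 30) -> (3, 120) -> (2, 360) -> (1, 720) -> return 720

Answer: 720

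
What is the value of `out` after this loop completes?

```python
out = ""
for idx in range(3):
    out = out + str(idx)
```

Concatenate digits 0 to 2
`out` takes the values: "" → "0" → "01" → "012"

Answer: "012"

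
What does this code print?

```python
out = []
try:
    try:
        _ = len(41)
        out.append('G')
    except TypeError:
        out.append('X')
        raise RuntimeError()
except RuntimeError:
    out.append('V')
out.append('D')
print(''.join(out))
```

Execution trace: 'X' (inner except TypeError) → 'V' (outer except RuntimeError) → 'D' (after the try/except). Output: XVD

Answer: XVD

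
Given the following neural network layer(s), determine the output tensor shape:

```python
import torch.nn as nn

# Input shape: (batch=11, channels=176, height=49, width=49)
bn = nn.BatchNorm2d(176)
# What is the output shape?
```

Input: (11, 176, 49, 49) -> Output: (11, 176, 49, 49)

Answer: (11, 176, 49, 49)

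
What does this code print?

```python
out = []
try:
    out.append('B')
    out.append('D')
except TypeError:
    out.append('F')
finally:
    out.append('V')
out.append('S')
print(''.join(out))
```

Execution trace: 'B' (try body) → 'D' (try body, no exception) → 'V' (finally) → 'S' (after the try/except). Output: BDVS

Answer: BDVS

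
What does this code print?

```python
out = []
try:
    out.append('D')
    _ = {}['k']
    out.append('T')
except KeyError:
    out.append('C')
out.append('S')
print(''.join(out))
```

Execution trace: 'D' (try body) → 'C' (except KeyError) → 'S' (after the try/except). Output: DCS

Answer: DCS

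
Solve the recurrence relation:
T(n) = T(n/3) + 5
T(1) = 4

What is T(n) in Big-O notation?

Each step divides n by 3 and adds 5. After log_3(n) steps we reach T(1)=4. So T(n) = 5·log_3(n) + 4 = O(log n).

Answer: O(log n)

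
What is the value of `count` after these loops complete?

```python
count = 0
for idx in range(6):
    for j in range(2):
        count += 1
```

6 * 2 = 12
`count` takes the values: 0 → 1 → 2 → 3 → 4 → 5 → 6 → 7 → 8 → 9 → 10 → 11 → 12

Answer: 12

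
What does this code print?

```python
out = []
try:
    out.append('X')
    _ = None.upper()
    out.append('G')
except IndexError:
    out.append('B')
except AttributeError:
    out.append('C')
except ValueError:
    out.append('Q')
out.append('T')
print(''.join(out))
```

Execution trace: 'X' (try body) → 'C' (except AttributeError) → 'T' (after the try/except). Output: XCT

Answer: XCT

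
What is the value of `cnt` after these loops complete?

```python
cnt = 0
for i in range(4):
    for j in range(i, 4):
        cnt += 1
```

Upper triangle: 4 + 3 + ... + 1
`cnt` takes the values: 0 → 1 → 2 → 3 → 4 → 5 → 6 → 7 → 8 → 9 → 10

Answer: 10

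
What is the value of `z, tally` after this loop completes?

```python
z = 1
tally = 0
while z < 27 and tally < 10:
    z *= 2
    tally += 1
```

Double until >= 27 or 10 iterations
`z, tally` takes the values: (1, 0) → (2, 0) → (2, 1) → (4, 1) → (4, 2) → (8, 2) → (8, 3) → (16, 3) → (16, 4) → (32, 4) → (32, 5)

Answer: 32, 5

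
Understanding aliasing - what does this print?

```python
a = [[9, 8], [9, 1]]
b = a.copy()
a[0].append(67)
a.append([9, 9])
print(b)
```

Key concept: shallow copy with nested lists.
Step by step:
`a = [[9, 8], [9, 1]]` → a = [[9, 8], [9, 1]]
`b = a.copy()` → b = [[9, 8], [9, 1]]
`a[0].append(67)` → a = [[9, 8, 67], [9, 1]]; b = [[9, 8, 67], [9, 1]]
`a.append([9, 9])` → a = [[9, 8, 67], [9, 1], [9, 9]]
`print(b)` → prints [[9, 8, 67], [9, 1]]

Answer: [[9, 8, 67], [9, 1]]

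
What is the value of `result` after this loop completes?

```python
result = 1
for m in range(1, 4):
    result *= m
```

3! = 6
`result` takes the values: 1 → 2 → 6

Answer: 6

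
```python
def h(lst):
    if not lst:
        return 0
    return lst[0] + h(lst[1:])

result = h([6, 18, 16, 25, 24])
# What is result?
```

6 + 18 + 16 + 25 + 24 + 0 = 89

Answer: 89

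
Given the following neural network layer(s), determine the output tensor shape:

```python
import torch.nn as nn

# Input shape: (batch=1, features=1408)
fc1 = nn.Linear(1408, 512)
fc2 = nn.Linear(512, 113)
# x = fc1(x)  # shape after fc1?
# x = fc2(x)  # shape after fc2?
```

Input: (1, 1408) -> after fc1: (1, 512) -> Output: (1, 113)

Answer: (1, 113)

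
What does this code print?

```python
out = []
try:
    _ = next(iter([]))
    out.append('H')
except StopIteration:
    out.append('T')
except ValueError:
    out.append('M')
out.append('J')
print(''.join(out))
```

Execution trace: 'T' (except StopIteration) → 'J' (after the try/except). Output: TJ

Answer: TJ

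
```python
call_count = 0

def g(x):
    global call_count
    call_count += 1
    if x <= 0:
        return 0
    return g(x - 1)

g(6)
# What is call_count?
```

Linear recursion stepping by 1: 7 calls from x=6 down to ≤0.

Answer: 7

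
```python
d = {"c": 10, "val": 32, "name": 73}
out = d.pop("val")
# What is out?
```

Trace:
`d = {"c": 10, "val": 32, "name": 73}` → d = {'c': 10, 'val': 32, 'name': 73}
`out = d.pop("val")` → d = {'c': 10, 'name': 73}; out = 32
So out = 32

Answer: 32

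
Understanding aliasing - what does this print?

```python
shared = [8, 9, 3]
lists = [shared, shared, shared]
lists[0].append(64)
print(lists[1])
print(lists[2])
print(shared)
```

Key concept: list of same reference.
Step by step:
`shared = [8, 9, 3]` → shared = [8, 9, 3]
`lists = [shared, shared, shared]` → lists = [[8, 9, 3], [8, 9, 3], [8, 9, 3]]
`lists[0].append(64)` → shared = [8, 9, 3, 64]; lists = [[8, 9, 3, 64], [8, 9, 3, 64], [8, 9, 3, 64]]
`print(lists[1])` → prints [8, 9, 3, 64]
`print(lists[2])` → prints [8, 9, 3, 64]
`print(shared)` → prints [8, 9, 3, 64]

Answer:
[8, 9, 3, 64]
[8, 9, 3, 64]
[8, 9, 3, 64]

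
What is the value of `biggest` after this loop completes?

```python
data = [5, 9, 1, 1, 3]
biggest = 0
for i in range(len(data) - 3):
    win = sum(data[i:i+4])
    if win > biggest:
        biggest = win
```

Max sum of 4-element window in [5, 9, 1, 1, 3]
`biggest` takes the values: 0 → 16

Answer: 16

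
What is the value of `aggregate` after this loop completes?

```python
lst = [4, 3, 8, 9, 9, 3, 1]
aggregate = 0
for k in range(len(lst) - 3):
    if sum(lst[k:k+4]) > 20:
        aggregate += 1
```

Count windows with sum > 20
`aggregate` takes the values: 0 → 1 → 2 → 3 → 4

Answer: 4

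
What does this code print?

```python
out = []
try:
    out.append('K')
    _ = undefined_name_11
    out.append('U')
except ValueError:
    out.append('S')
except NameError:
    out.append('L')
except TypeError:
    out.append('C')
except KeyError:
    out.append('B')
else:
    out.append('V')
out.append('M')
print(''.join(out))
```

Execution trace: 'K' (try body) → 'L' (except NameError) → 'M' (after the try/except). Output: KLM

Answer: KLM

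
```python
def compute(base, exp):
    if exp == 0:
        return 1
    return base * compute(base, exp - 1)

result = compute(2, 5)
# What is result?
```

compute(2, 5) = 2 * 2 * 2 * 2 * 2 = 32

Answer: 32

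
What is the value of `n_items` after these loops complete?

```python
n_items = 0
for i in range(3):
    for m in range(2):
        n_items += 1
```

3 * 2 = 6
`n_items` takes the values: 0 → 1 → 2 → 3 → 4 → 5 → 6

Answer: 6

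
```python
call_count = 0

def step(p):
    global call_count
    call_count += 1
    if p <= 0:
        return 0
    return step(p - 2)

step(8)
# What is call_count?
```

Linear recursion stepping by 2: 5 calls from p=8 down to ≤0.

Answer: 5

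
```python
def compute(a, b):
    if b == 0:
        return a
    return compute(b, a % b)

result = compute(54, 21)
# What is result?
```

compute(54, 21) -> compute(21, 12) -> compute(12, 9) -> compute(9, 3) -> compute(3, 0) -> 3

Answer: 3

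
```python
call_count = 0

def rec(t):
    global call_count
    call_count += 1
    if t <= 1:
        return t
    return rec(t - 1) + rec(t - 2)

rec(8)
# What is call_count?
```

Calls(t) = 1 + Calls(t-1) + Calls(t-2); Calls(0)=Calls(1)=1. For t=8 this gives 67.

Answer: 67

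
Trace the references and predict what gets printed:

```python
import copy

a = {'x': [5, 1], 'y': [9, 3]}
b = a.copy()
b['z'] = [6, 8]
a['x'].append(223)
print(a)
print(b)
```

Key concept: shallow copy of dict with mutable values.
Step by step:
`a = {'x': [5, 1], 'y': [9, 3]}` → a = {'x': [5, 1], 'y': [9, 3]}
`b = a.copy()` → b = {'x': [5, 1], 'y': [9, 3]}
`b['z'] = [6, 8]` → b = {'x': [5, 1], 'y': [9, 3], 'z': [6, 8]}
`a['x'].append(223)` → a = {'x': [5, 1, 223], 'y': [9, 3]}; b = {'x': [5, 1, 223], 'y': [9, 3], 'z': [6, 8]}
`print(a)` → prints {'x': [5, 1, 223], 'y': [9, 3]}
`print(b)` → prints {'x': [5, 1, 223], 'y': [9, 3], 'z': [6, 8]}

Answer:
{'x': [5, 1, 223], 'y': [9, 3]}
{'x': [5, 1, 223], 'y': [9, 3], 'z': [6, 8]}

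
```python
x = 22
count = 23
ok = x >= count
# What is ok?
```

Trace:
`x = 22` → x = 22
`count = 23` → count = 23
`ok = x >= count` → ok = False
So ok = False

Answer: False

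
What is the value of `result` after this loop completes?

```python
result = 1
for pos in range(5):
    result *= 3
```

3^5 = 243
`result` takes the values: 1 → 3 → 9 → 27 → 81 → 243

Answer: 243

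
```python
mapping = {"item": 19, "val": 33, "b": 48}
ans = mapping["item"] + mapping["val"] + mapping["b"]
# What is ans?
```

Trace:
`mapping = {"item": 19, "val": 33, "b": 48}` → mapping = {'item': 19, 'val': 33, 'b': 48}
`ans = mapping["item"] + mapping["val"] + mapping["b"]` → ans = 100
So ans = 100

Answer: 100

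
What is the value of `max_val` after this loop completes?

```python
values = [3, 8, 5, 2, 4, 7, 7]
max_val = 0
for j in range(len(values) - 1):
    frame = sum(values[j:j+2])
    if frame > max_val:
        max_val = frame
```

Max sum of 2-element window in [3, 8, 5, 2, 4, 7, 7]
`max_val` takes the values: 0 → 11 → 13 → 14

Answer: 14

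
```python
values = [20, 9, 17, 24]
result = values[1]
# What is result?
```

Trace:
`values = [20, 9, 17, 24]` → values = [20, 9, 17, 24]
`result = values[1]` → result = 9
So result = 9

Answer: 9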